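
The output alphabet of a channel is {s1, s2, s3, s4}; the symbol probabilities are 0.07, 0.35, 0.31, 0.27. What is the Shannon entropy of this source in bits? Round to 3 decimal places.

H = −Σ pᵢ log₂ pᵢ.
−0.07·log₂(0.07) = 0.2686
−0.35·log₂(0.35) = 0.5301
−0.31·log₂(0.31) = 0.5238
−0.27·log₂(0.27) = 0.5100
Sum ≈ 1.8325 → 1.832 bits.

1.832 bits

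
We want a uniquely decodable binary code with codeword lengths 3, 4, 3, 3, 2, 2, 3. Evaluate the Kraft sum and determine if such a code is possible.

1.0625; no

With common denominator 2^4 = 16: Σ 2^(−ℓᵢ) = 2/16 + 1/16 + 2/16 + 2/16 + 4/16 + 4/16 + 2/16 = 17/16 = 1.0625.
Kraft's inequality requires Σ ≤ 1; here Σ = 1.0625 > 1, so no such prefix code exists.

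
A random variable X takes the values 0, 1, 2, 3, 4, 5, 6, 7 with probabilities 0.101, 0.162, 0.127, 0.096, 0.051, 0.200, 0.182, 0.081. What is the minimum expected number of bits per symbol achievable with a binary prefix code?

2.932 bits/symbol

Repeatedly combine the two least-probable nodes; the expected code length is the sum of the merged weights.
merge 51/1000 + 81/1000 → 33/250
merge 12/125 + 101/1000 → 197/1000
merge 127/1000 + 33/250 → 259/1000
merge 81/500 + 91/500 → 43/125
merge 197/1000 + 1/5 → 397/1000
merge 259/1000 + 43/125 → 603/1000
merge 397/1000 + 603/1000 → 1
L = 33/250 + 197/1000 + 259/1000 + 43/125 + 397/1000 + 603/1000 + 1 = 733/250 = 2.932 bits/symbol.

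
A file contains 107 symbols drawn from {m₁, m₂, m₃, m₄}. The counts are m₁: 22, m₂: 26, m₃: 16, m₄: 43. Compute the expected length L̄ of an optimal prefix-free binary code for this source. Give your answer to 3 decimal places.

1.953 bits/symbol

Probabilities are the counts divided by 107.
Repeatedly combine the two least-probable nodes; the expected code length is the sum of the merged weights.
merge 16/107 + 22/107 → 38/107
merge 26/107 + 38/107 → 64/107
merge 43/107 + 64/107 → 1
L = 38/107 + 64/107 + 1 = 209/107 ≈ 1.953 bits/symbol.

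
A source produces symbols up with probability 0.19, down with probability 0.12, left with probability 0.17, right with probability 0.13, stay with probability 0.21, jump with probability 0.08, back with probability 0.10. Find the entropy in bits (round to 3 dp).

H = −Σ pᵢ log₂ pᵢ.
−0.19·log₂(0.19) = 0.4552
−0.12·log₂(0.12) = 0.3671
−0.17·log₂(0.17) = 0.4346
−0.13·log₂(0.13) = 0.3826
−0.21·log₂(0.21) = 0.4728
−0.08·log₂(0.08) = 0.2915
−0.10·log₂(0.10) = 0.3322
Sum ≈ 2.7360 → 2.736 bits.

2.736 bits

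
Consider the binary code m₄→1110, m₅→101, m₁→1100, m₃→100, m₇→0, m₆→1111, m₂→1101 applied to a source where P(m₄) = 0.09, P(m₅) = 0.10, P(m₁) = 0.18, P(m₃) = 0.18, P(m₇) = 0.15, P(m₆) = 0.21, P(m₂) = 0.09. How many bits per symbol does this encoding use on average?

3.27 bits/symbol

L̄ = Σ pᵢ·ℓᵢ = 0.09·4 + 0.10·3 + 0.18·4 + 0.18·3 + 0.15·1 + 0.21·4 + 0.09·4 = 3.27 bits/symbol.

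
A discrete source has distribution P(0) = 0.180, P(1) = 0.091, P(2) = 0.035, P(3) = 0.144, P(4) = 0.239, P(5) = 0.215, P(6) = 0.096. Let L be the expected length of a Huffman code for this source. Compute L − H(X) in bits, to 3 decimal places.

0.045 bits

Entropy H = −Σ p log₂ p ≈ 2.6267 bits.
Huffman merges: 7/200+91/1000→63/500; 12/125+63/500→111/500; 18/125+9/50→81/250; 43/200+111/500→437/1000; 239/1000+81/250→563/1000; 437/1000+563/1000→1. L = 334/125 ≈ 2.6720.
L − H = 2.6720 − 2.6267 = 0.045 bits.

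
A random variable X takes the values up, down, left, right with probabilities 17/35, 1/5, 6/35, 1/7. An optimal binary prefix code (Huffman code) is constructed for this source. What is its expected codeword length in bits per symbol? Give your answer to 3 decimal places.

1.829 bits/symbol

Repeatedly combine the two least-probable nodes; the expected code length is the sum of the merged weights.
merge 1/7 + 6/35 → 11/35
merge 1/5 + 11/35 → 18/35
merge 17/35 + 18/35 → 1
L = 11/35 + 18/35 + 1 = 64/35 ≈ 1.829 bits/symbol.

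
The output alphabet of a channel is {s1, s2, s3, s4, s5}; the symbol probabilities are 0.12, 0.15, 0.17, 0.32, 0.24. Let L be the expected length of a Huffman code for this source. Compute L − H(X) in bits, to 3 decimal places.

0.038 bits

Entropy H = −Σ p log₂ p ≈ 2.2324 bits.
Huffman merges: 3/25+3/20→27/100; 17/100+6/25→41/100; 27/100+8/25→59/100; 41/100+59/100→1. L = 227/100 ≈ 2.2700.
L − H = 2.2700 − 2.2324 = 0.038 bits.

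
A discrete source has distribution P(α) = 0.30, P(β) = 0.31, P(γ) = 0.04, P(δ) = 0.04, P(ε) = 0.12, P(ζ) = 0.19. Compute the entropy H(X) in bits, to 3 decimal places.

H = −Σ pᵢ log₂ pᵢ.
−0.30·log₂(0.30) = 0.5211
−0.31·log₂(0.31) = 0.5238
−0.04·log₂(0.04) = 0.1858
−0.04·log₂(0.04) = 0.1858
−0.12·log₂(0.12) = 0.3671
−0.19·log₂(0.19) = 0.4552
Sum ≈ 2.2387 → 2.239 bits.

2.239 bits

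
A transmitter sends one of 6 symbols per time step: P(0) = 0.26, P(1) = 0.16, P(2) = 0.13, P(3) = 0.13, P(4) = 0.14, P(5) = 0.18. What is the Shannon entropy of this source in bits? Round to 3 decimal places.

2.536 bits

H = −Σ pᵢ log₂ pᵢ.
−0.26·log₂(0.26) = 0.5053
−0.16·log₂(0.16) = 0.4230
−0.13·log₂(0.13) = 0.3826
−0.13·log₂(0.13) = 0.3826
−0.14·log₂(0.14) = 0.3971
−0.18·log₂(0.18) = 0.4453
Sum ≈ 2.5360 → 2.536 bits.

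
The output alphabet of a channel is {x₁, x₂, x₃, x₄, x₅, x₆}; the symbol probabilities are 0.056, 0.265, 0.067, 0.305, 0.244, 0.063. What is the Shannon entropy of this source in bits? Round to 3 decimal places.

H = −Σ pᵢ log₂ pᵢ.
−0.056·log₂(0.056) = 0.2329
−0.265·log₂(0.265) = 0.5077
−0.067·log₂(0.067) = 0.2613
−0.305·log₂(0.305) = 0.5225
−0.244·log₂(0.244) = 0.4966
−0.063·log₂(0.063) = 0.2513
Sum ≈ 2.2722 → 2.272 bits.

2.272 bits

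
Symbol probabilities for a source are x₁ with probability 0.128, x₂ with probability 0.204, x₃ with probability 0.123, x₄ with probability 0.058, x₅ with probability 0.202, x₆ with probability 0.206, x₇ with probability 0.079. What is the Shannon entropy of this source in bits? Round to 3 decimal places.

H = −Σ pᵢ log₂ pᵢ.
−0.128·log₂(0.128) = 0.3796
−0.204·log₂(0.204) = 0.4678
−0.123·log₂(0.123) = 0.3719
−0.058·log₂(0.058) = 0.2383
−0.202·log₂(0.202) = 0.4661
−0.206·log₂(0.206) = 0.4695
−0.079·log₂(0.079) = 0.2893
Sum ≈ 2.6825 → 2.683 bits.

2.683 bits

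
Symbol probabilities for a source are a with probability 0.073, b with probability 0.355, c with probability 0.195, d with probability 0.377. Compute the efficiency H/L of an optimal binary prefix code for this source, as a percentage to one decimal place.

Entropy H = −Σ p log₂ p ≈ 1.7965 bits.
Huffman merges: 73/1000+39/200→67/250; 67/250+71/200→623/1000; 377/1000+623/1000→1. L = 1891/1000 ≈ 1.8910.
Efficiency = H/L = 1.7965/1.8910 = 95.0%.

95.0%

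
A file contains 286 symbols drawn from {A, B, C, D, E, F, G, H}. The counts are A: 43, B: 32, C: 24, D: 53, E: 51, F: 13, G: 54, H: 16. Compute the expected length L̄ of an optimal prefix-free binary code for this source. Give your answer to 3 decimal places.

Probabilities are the counts divided by 286.
Repeatedly combine the two least-probable nodes; the expected code length is the sum of the merged weights.
merge 1/22 + 8/143 → 29/286
merge 12/143 + 29/286 → 53/286
merge 16/143 + 43/286 → 75/286
merge 51/286 + 53/286 → 4/11
merge 53/286 + 27/143 → 107/286
merge 75/286 + 4/11 → 179/286
merge 107/286 + 179/286 → 1
L = 29/286 + 53/286 + 75/286 + 4/11 + 107/286 + 179/286 + 1 = 833/286 ≈ 2.913 bits/symbol.

2.913 bits/symbol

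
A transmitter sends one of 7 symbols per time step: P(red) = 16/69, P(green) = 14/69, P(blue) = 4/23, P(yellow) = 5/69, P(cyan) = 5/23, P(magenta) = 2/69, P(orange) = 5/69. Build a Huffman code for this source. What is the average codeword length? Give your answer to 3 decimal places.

2.623 bits/symbol

Repeatedly combine the two least-probable nodes; the expected code length is the sum of the merged weights.
merge 2/69 + 5/69 → 7/69
merge 5/69 + 7/69 → 4/23
merge 4/23 + 4/23 → 8/23
merge 14/69 + 5/23 → 29/69
merge 16/69 + 8/23 → 40/69
merge 29/69 + 40/69 → 1
L = 7/69 + 4/23 + 8/23 + 29/69 + 40/69 + 1 = 181/69 ≈ 2.623 bits/symbol.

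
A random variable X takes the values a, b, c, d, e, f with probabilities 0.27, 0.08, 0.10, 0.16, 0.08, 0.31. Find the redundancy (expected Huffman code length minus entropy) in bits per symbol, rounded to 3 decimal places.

0.048 bits

Entropy H = −Σ p log₂ p ≈ 2.3720 bits.
Huffman merges: 2/25+2/25→4/25; 1/10+4/25→13/50; 4/25+13/50→21/50; 27/100+31/100→29/50; 21/50+29/50→1. L = 121/50 ≈ 2.4200.
L − H = 2.4200 − 2.3720 = 0.048 bits.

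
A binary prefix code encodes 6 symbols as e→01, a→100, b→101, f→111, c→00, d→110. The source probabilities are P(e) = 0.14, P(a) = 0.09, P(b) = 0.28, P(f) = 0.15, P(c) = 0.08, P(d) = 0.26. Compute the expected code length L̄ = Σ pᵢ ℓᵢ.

2.78 bits/symbol

L̄ = Σ pᵢ·ℓᵢ = 0.14·2 + 0.09·3 + 0.28·3 + 0.15·3 + 0.08·2 + 0.26·3 = 2.78 bits/symbol.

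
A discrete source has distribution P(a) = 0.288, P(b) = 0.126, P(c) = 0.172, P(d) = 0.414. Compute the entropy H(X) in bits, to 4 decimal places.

H = −Σ pᵢ log₂ pᵢ.
−0.288·log₂(0.288) = 0.5172
−0.126·log₂(0.126) = 0.3766
−0.172·log₂(0.172) = 0.4368
−0.414·log₂(0.414) = 0.5267
Sum ≈ 1.8573 → 1.8573 bits.

1.8573 bits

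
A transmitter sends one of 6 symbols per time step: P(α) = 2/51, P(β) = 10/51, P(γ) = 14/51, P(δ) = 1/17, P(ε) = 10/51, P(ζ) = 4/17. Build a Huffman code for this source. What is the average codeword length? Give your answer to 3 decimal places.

2.392 bits/symbol

Repeatedly combine the two least-probable nodes; the expected code length is the sum of the merged weights.
merge 2/51 + 1/17 → 5/51
merge 5/51 + 10/51 → 5/17
merge 10/51 + 4/17 → 22/51
merge 14/51 + 5/17 → 29/51
merge 22/51 + 29/51 → 1
L = 5/51 + 5/17 + 22/51 + 29/51 + 1 = 122/51 ≈ 2.392 bits/symbol.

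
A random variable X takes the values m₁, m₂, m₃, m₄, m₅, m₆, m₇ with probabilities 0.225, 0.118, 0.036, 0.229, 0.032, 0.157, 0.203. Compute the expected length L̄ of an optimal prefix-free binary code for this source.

Repeatedly combine the two least-probable nodes; the expected code length is the sum of the merged weights.
merge 4/125 + 9/250 → 17/250
merge 17/250 + 59/500 → 93/500
merge 157/1000 + 93/500 → 343/1000
merge 203/1000 + 9/40 → 107/250
merge 229/1000 + 343/1000 → 143/250
merge 107/250 + 143/250 → 1
L = 17/250 + 93/500 + 343/1000 + 107/250 + 143/250 + 1 = 2597/1000 = 2.597 bits/symbol.

2.597 bits/symbol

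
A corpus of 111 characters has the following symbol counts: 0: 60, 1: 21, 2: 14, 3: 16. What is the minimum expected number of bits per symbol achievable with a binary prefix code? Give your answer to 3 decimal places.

Probabilities are the counts divided by 111.
Repeatedly combine the two least-probable nodes; the expected code length is the sum of the merged weights.
merge 14/111 + 16/111 → 10/37
merge 7/37 + 10/37 → 17/37
merge 17/37 + 20/37 → 1
L = 10/37 + 17/37 + 1 = 64/37 ≈ 1.730 bits/symbol.

1.730 bits/symbol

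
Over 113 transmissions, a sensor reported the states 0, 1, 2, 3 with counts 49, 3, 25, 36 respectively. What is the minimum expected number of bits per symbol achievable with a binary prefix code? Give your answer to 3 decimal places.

Probabilities are the counts divided by 113.
Repeatedly combine the two least-probable nodes; the expected code length is the sum of the merged weights.
merge 3/113 + 25/113 → 28/113
merge 28/113 + 36/113 → 64/113
merge 49/113 + 64/113 → 1
L = 28/113 + 64/113 + 1 = 205/113 ≈ 1.814 bits/symbol.

1.814 bits/symbol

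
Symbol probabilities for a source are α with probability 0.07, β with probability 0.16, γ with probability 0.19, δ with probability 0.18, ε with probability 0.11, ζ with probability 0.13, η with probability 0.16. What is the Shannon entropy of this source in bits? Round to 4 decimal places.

2.7481 bits

H = −Σ pᵢ log₂ pᵢ.
−0.07·log₂(0.07) = 0.2686
−0.16·log₂(0.16) = 0.4230
−0.19·log₂(0.19) = 0.4552
−0.18·log₂(0.18) = 0.4453
−0.11·log₂(0.11) = 0.3503
−0.13·log₂(0.13) = 0.3826
−0.16·log₂(0.16) = 0.4230
Sum ≈ 2.7481 → 2.7481 bits.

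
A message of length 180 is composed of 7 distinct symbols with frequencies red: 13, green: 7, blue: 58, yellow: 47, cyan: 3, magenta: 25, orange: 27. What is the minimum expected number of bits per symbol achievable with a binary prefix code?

Probabilities are the counts divided by 180.
Repeatedly combine the two least-probable nodes; the expected code length is the sum of the merged weights.
merge 1/60 + 7/180 → 1/18
merge 1/18 + 13/180 → 23/180
merge 23/180 + 5/36 → 4/15
merge 3/20 + 47/180 → 37/90
merge 4/15 + 29/90 → 53/90
merge 37/90 + 53/90 → 1
L = 1/18 + 23/180 + 4/15 + 37/90 + 53/90 + 1 = 49/20 = 2.45 bits/symbol.

2.45 bits/symbol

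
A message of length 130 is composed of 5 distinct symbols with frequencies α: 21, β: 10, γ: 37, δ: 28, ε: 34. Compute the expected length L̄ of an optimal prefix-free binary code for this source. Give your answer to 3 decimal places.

Probabilities are the counts divided by 130.
Repeatedly combine the two least-probable nodes; the expected code length is the sum of the merged weights.
merge 1/13 + 21/130 → 31/130
merge 14/65 + 31/130 → 59/130
merge 17/65 + 37/130 → 71/130
merge 59/130 + 71/130 → 1
L = 31/130 + 59/130 + 71/130 + 1 = 291/130 ≈ 2.238 bits/symbol.

2.238 bits/symbol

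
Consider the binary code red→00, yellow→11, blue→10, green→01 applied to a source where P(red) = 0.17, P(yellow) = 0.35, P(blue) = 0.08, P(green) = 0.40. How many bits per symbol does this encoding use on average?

2 bits/symbol

L̄ = Σ pᵢ·ℓᵢ = 0.17·2 + 0.35·2 + 0.08·2 + 0.40·2 = 2 bits/symbol.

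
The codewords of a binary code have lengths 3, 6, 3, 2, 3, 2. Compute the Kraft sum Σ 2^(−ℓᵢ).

With common denominator 2^6 = 64: Σ 2^(−ℓᵢ) = 8/64 + 1/64 + 8/64 + 16/64 + 8/64 + 16/64 = 57/64 = 0.890625.

0.890625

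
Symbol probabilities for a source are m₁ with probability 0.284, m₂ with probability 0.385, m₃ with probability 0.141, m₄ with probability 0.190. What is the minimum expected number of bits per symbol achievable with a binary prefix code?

Repeatedly combine the two least-probable nodes; the expected code length is the sum of the merged weights.
merge 141/1000 + 19/100 → 331/1000
merge 71/250 + 331/1000 → 123/200
merge 77/200 + 123/200 → 1
L = 331/1000 + 123/200 + 1 = 973/500 = 1.946 bits/symbol.

1.946 bits/symbol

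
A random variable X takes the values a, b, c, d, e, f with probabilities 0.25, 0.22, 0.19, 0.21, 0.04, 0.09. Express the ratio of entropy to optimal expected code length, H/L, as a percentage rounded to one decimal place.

Entropy H = −Σ p log₂ p ≈ 2.4070 bits.
Huffman merges: 1/25+9/100→13/100; 13/100+19/100→8/25; 21/100+11/50→43/100; 1/4+8/25→57/100; 43/100+57/100→1. L = 49/20 ≈ 2.4500.
Efficiency = H/L = 2.4070/2.4500 = 98.2%.

98.2%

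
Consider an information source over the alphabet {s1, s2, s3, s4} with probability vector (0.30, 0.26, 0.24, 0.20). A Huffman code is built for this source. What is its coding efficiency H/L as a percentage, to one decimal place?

99.2%

Entropy H = −Σ p log₂ p ≈ 1.9849 bits.
Huffman merges: 1/5+6/25→11/25; 13/50+3/10→14/25; 11/25+14/25→1. L = 2 ≈ 2.0000.
Efficiency = H/L = 1.9849/2.0000 = 99.2%.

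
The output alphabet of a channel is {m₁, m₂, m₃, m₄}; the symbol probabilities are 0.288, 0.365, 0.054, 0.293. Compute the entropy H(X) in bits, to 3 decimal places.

H = −Σ pᵢ log₂ pᵢ.
−0.288·log₂(0.288) = 0.5172
−0.365·log₂(0.365) = 0.5307
−0.054·log₂(0.054) = 0.2274
−0.293·log₂(0.293) = 0.5189
Sum ≈ 1.7942 → 1.794 bits.

1.794 bits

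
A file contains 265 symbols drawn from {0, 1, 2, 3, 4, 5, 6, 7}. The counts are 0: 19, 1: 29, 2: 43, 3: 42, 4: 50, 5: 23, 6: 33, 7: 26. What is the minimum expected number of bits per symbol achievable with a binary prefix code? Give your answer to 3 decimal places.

Probabilities are the counts divided by 265.
Repeatedly combine the two least-probable nodes; the expected code length is the sum of the merged weights.
merge 19/265 + 23/265 → 42/265
merge 26/265 + 29/265 → 11/53
merge 33/265 + 42/265 → 15/53
merge 42/265 + 43/265 → 17/53
merge 10/53 + 11/53 → 21/53
merge 15/53 + 17/53 → 32/53
merge 21/53 + 32/53 → 1
L = 42/265 + 11/53 + 15/53 + 17/53 + 21/53 + 32/53 + 1 = 787/265 ≈ 2.970 bits/symbol.

2.970 bits/symbol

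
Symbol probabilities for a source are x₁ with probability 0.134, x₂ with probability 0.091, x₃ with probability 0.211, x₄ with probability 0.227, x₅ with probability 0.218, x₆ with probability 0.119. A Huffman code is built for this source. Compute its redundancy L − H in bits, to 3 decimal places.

0.047 bits

Entropy H = −Σ p log₂ p ≈ 2.5070 bits.
Huffman merges: 91/1000+119/1000→21/100; 67/500+21/100→43/125; 211/1000+109/500→429/1000; 227/1000+43/125→571/1000; 429/1000+571/1000→1. L = 1277/500 ≈ 2.5540.
L − H = 2.5540 − 2.5070 = 0.047 bits.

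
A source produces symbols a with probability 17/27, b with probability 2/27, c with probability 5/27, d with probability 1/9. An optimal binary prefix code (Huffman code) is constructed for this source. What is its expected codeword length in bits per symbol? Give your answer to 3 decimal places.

1.556 bits/symbol

Repeatedly combine the two least-probable nodes; the expected code length is the sum of the merged weights.
merge 2/27 + 1/9 → 5/27
merge 5/27 + 5/27 → 10/27
merge 10/27 + 17/27 → 1
L = 5/27 + 10/27 + 1 = 14/9 ≈ 1.556 bits/symbol.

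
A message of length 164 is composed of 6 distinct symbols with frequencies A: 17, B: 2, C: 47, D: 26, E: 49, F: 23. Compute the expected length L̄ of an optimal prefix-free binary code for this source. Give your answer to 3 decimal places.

2.372 bits/symbol

Probabilities are the counts divided by 164.
Repeatedly combine the two least-probable nodes; the expected code length is the sum of the merged weights.
merge 1/82 + 17/164 → 19/164
merge 19/164 + 23/164 → 21/82
merge 13/82 + 21/82 → 17/41
merge 47/164 + 49/164 → 24/41
merge 17/41 + 24/41 → 1
L = 19/164 + 21/82 + 17/41 + 24/41 + 1 = 389/164 ≈ 2.372 bits/symbol.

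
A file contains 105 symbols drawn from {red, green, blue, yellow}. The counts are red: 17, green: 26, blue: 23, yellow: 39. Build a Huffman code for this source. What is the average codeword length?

Probabilities are the counts divided by 105.
Repeatedly combine the two least-probable nodes; the expected code length is the sum of the merged weights.
merge 17/105 + 23/105 → 8/21
merge 26/105 + 13/35 → 13/21
merge 8/21 + 13/21 → 1
L = 8/21 + 13/21 + 1 = 2 bits/symbol.

2 bits/symbol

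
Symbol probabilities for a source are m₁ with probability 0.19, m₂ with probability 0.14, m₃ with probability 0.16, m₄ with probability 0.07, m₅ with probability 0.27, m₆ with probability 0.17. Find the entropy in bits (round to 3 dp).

2.489 bits

H = −Σ pᵢ log₂ pᵢ.
−0.19·log₂(0.19) = 0.4552
−0.14·log₂(0.14) = 0.3971
−0.16·log₂(0.16) = 0.4230
−0.07·log₂(0.07) = 0.2686
−0.27·log₂(0.27) = 0.5100
−0.17·log₂(0.17) = 0.4346
Sum ≈ 2.4885 → 2.489 bits.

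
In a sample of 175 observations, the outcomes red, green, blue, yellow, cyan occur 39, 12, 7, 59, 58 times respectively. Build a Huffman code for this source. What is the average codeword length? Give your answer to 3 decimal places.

2.103 bits/symbol

Probabilities are the counts divided by 175.
Repeatedly combine the two least-probable nodes; the expected code length is the sum of the merged weights.
merge 1/25 + 12/175 → 19/175
merge 19/175 + 39/175 → 58/175
merge 58/175 + 58/175 → 116/175
merge 59/175 + 116/175 → 1
L = 19/175 + 58/175 + 116/175 + 1 = 368/175 ≈ 2.103 bits/symbol.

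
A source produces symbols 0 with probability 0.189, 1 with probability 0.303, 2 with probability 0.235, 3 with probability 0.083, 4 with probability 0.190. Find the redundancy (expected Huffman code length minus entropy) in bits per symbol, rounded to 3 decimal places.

Entropy H = −Σ p log₂ p ≈ 2.2205 bits.
Huffman merges: 83/1000+189/1000→34/125; 19/100+47/200→17/40; 34/125+303/1000→23/40; 17/40+23/40→1. L = 284/125 ≈ 2.2720.
L − H = 2.2720 − 2.2205 = 0.052 bits.

0.052 bits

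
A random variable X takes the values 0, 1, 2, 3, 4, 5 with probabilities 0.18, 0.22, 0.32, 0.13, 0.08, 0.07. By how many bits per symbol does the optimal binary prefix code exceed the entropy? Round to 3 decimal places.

0.035 bits

Entropy H = −Σ p log₂ p ≈ 2.3946 bits.
Huffman merges: 7/100+2/25→3/20; 13/100+3/20→7/25; 9/50+11/50→2/5; 7/25+8/25→3/5; 2/5+3/5→1. L = 243/100 ≈ 2.4300.
L − H = 2.4300 − 2.3946 = 0.035 bits.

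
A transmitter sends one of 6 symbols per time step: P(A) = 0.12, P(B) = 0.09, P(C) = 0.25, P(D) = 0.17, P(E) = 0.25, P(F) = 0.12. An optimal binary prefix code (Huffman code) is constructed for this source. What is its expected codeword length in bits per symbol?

Repeatedly combine the two least-probable nodes; the expected code length is the sum of the merged weights.
merge 9/100 + 3/25 → 21/100
merge 3/25 + 17/100 → 29/100
merge 21/100 + 1/4 → 23/50
merge 1/4 + 29/100 → 27/50
merge 23/50 + 27/50 → 1
L = 21/100 + 29/100 + 23/50 + 27/50 + 1 = 5/2 = 2.5 bits/symbol.

2.5 bits/symbol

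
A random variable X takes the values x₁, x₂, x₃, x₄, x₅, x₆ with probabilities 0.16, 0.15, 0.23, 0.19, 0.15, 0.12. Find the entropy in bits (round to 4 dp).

2.5541 bits

H = −Σ pᵢ log₂ pᵢ.
−0.16·log₂(0.16) = 0.4230
−0.15·log₂(0.15) = 0.4105
−0.23·log₂(0.23) = 0.4877
−0.19·log₂(0.19) = 0.4552
−0.15·log₂(0.15) = 0.4105
−0.12·log₂(0.12) = 0.3671
Sum ≈ 2.5541 → 2.5541 bits.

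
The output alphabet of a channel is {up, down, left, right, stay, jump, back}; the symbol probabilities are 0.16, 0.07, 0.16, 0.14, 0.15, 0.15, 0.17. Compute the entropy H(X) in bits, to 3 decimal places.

H = −Σ pᵢ log₂ pᵢ.
−0.16·log₂(0.16) = 0.4230
−0.07·log₂(0.07) = 0.2686
−0.16·log₂(0.16) = 0.4230
−0.14·log₂(0.14) = 0.3971
−0.15·log₂(0.15) = 0.4105
−0.15·log₂(0.15) = 0.4105
−0.17·log₂(0.17) = 0.4346
Sum ≈ 2.7674 → 2.767 bits.

2.767 bits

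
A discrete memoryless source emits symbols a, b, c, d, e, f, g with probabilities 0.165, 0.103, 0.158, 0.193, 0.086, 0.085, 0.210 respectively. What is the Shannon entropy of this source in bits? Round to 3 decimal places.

2.725 bits

H = −Σ pᵢ log₂ pᵢ.
−0.165·log₂(0.165) = 0.4289
−0.103·log₂(0.103) = 0.3378
−0.158·log₂(0.158) = 0.4206
−0.193·log₂(0.193) = 0.4581
−0.086·log₂(0.086) = 0.3044
−0.085·log₂(0.085) = 0.3023
−0.210·log₂(0.210) = 0.4728
Sum ≈ 2.7248 → 2.725 bits.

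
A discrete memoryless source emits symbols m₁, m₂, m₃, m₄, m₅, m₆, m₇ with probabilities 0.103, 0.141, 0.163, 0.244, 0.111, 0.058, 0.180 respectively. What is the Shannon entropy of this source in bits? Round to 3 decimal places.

2.695 bits

H = −Σ pᵢ log₂ pᵢ.
−0.103·log₂(0.103) = 0.3378
−0.141·log₂(0.141) = 0.3985
−0.163·log₂(0.163) = 0.4266
−0.244·log₂(0.244) = 0.4966
−0.111·log₂(0.111) = 0.3520
−0.058·log₂(0.058) = 0.2383
−0.180·log₂(0.180) = 0.4453
Sum ≈ 2.6950 → 2.695 bits.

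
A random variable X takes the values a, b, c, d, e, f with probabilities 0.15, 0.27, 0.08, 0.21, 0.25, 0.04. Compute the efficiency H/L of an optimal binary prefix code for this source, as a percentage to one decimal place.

99.2%

Entropy H = −Σ p log₂ p ≈ 2.3707 bits.
Huffman merges: 1/25+2/25→3/25; 3/25+3/20→27/100; 21/100+1/4→23/50; 27/100+27/100→27/50; 23/50+27/50→1. L = 239/100 ≈ 2.3900.
Efficiency = H/L = 2.3707/2.3900 = 99.2%.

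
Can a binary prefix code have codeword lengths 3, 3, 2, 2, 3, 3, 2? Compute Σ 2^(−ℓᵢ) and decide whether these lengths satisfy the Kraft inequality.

1.25; no

With common denominator 2^3 = 8: Σ 2^(−ℓᵢ) = 1/8 + 1/8 + 2/8 + 2/8 + 1/8 + 1/8 + 2/8 = 10/8 = 1.25.
Kraft's inequality requires Σ ≤ 1; here Σ = 1.25 > 1, so no such prefix code exists.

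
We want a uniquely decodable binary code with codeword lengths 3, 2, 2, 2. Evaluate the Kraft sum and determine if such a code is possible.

With common denominator 2^3 = 8: Σ 2^(−ℓᵢ) = 1/8 + 2/8 + 2/8 + 2/8 = 7/8 = 0.875.
Kraft's inequality requires Σ ≤ 1; here Σ = 0.875 ≤ 1, so such a prefix code exists.

0.875; yes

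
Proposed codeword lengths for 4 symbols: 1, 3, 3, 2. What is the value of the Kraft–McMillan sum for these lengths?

With common denominator 2^3 = 8: Σ 2^(−ℓᵢ) = 4/8 + 1/8 + 1/8 + 2/8 = 8/8 = 1.

1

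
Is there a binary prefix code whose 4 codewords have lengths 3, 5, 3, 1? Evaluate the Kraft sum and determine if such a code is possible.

With common denominator 2^5 = 32: Σ 2^(−ℓᵢ) = 4/32 + 1/32 + 4/32 + 16/32 = 25/32 = 0.78125.
Kraft's inequality requires Σ ≤ 1; here Σ = 0.78125 ≤ 1, so such a prefix code exists.

0.78125; yes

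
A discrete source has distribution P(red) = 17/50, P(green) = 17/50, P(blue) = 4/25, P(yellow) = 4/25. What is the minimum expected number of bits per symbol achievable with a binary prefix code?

Repeatedly combine the two least-probable nodes; the expected code length is the sum of the merged weights.
merge 4/25 + 4/25 → 8/25
merge 8/25 + 17/50 → 33/50
merge 17/50 + 33/50 → 1
L = 8/25 + 33/50 + 1 = 99/50 = 1.98 bits/symbol.

1.98 bits/symbol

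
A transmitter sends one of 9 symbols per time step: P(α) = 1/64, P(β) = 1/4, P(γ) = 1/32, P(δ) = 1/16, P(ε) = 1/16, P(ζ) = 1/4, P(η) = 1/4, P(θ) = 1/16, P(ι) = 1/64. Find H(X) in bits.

2.59375 bits

Each probability is a power of 1/2, so log₂(1/p) is an integer.
H = Σ p·log₂(1/p) = 1/64·6 + 1/4·2 + 1/32·5 + 1/16·4 + 1/16·4 + 1/4·2 + 1/4·2 + 1/16·4 + 1/64·6 = 2.59375 bits.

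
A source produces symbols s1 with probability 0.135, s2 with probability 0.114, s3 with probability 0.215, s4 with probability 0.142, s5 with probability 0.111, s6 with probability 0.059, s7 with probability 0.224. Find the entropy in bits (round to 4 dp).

2.7002 bits

H = −Σ pᵢ log₂ pᵢ.
−0.135·log₂(0.135) = 0.3900
−0.114·log₂(0.114) = 0.3571
−0.215·log₂(0.215) = 0.4768
−0.142·log₂(0.142) = 0.3999
−0.111·log₂(0.111) = 0.3520
−0.059·log₂(0.059) = 0.2409
−0.224·log₂(0.224) = 0.4835
Sum ≈ 2.7002 → 2.7002 bits.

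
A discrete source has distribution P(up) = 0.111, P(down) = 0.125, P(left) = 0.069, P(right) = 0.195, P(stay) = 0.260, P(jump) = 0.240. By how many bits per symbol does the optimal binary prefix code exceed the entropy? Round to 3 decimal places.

0.033 bits

Entropy H = −Σ p log₂ p ≈ 2.4525 bits.
Huffman merges: 69/1000+111/1000→9/50; 1/8+9/50→61/200; 39/200+6/25→87/200; 13/50+61/200→113/200; 87/200+113/200→1. L = 497/200 ≈ 2.4850.
L − H = 2.4850 − 2.4525 = 0.033 bits.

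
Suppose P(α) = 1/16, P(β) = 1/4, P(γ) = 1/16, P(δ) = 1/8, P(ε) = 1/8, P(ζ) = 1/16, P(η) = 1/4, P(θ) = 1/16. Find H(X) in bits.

2.75 bits

Each probability is a power of 1/2, so log₂(1/p) is an integer.
H = Σ p·log₂(1/p) = 1/16·4 + 1/4·2 + 1/16·4 + 1/8·3 + 1/8·3 + 1/16·4 + 1/4·2 + 1/16·4 = 2.75 bits.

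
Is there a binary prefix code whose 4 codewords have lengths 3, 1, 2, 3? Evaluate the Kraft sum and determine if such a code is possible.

With common denominator 2^3 = 8: Σ 2^(−ℓᵢ) = 1/8 + 4/8 + 2/8 + 1/8 = 8/8 = 1.
Kraft's inequality requires Σ ≤ 1; here Σ = 1 ≤ 1, so such a prefix code exists.

1; yes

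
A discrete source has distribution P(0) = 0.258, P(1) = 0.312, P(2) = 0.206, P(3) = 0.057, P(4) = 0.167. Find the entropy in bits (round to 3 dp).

H = −Σ pᵢ log₂ pᵢ.
−0.258·log₂(0.258) = 0.5043
−0.312·log₂(0.312) = 0.5243
−0.206·log₂(0.206) = 0.4695
−0.057·log₂(0.057) = 0.2356
−0.167·log₂(0.167) = 0.4312
Sum ≈ 2.1649 → 2.165 bits.

2.165 bits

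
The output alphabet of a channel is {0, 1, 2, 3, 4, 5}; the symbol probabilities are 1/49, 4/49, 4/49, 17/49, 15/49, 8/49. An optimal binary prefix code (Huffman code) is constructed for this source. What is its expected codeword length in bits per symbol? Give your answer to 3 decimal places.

2.286 bits/symbol

Repeatedly combine the two least-probable nodes; the expected code length is the sum of the merged weights.
merge 1/49 + 4/49 → 5/49
merge 4/49 + 5/49 → 9/49
merge 8/49 + 9/49 → 17/49
merge 15/49 + 17/49 → 32/49
merge 17/49 + 32/49 → 1
L = 5/49 + 9/49 + 17/49 + 32/49 + 1 = 16/7 ≈ 2.286 bits/symbol.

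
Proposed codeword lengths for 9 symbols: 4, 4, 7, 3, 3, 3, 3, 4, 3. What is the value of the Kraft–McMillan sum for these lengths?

With common denominator 2^7 = 128: Σ 2^(−ℓᵢ) = 8/128 + 8/128 + 1/128 + 16/128 + 16/128 + 16/128 + 16/128 + 8/128 + 16/128 = 105/128 = 0.8203125.

0.8203125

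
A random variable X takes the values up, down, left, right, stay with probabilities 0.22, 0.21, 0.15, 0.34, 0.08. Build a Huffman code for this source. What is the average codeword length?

2.23 bits/symbol

Repeatedly combine the two least-probable nodes; the expected code length is the sum of the merged weights.
merge 2/25 + 3/20 → 23/100
merge 21/100 + 11/50 → 43/100
merge 23/100 + 17/50 → 57/100
merge 43/100 + 57/100 → 1
L = 23/100 + 43/100 + 57/100 + 1 = 223/100 = 2.23 bits/symbol.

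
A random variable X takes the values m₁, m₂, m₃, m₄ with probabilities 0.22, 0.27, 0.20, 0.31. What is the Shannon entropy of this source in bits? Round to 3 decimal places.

H = −Σ pᵢ log₂ pᵢ.
−0.22·log₂(0.22) = 0.4806
−0.27·log₂(0.27) = 0.5100
−0.20·log₂(0.20) = 0.4644
−0.31·log₂(0.31) = 0.5238
Sum ≈ 1.9788 → 1.979 bits.

1.979 bits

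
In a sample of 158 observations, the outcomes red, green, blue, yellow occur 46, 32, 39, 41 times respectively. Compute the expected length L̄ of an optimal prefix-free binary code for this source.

2 bits/symbol

Probabilities are the counts divided by 158.
Repeatedly combine the two least-probable nodes; the expected code length is the sum of the merged weights.
merge 16/79 + 39/158 → 71/158
merge 41/158 + 23/79 → 87/158
merge 71/158 + 87/158 → 1
L = 71/158 + 87/158 + 1 = 2 bits/symbol.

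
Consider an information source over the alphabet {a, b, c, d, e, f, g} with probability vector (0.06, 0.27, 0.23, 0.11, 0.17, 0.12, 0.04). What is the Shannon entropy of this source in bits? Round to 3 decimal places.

H = −Σ pᵢ log₂ pᵢ.
−0.06·log₂(0.06) = 0.2435
−0.27·log₂(0.27) = 0.5100
−0.23·log₂(0.23) = 0.4877
−0.11·log₂(0.11) = 0.3503
−0.17·log₂(0.17) = 0.4346
−0.12·log₂(0.12) = 0.3671
−0.04·log₂(0.04) = 0.1858
Sum ≈ 2.5789 → 2.579 bits.

2.579 bits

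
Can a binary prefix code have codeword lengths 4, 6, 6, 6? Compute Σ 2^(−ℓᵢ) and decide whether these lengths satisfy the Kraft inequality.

With common denominator 2^6 = 64: Σ 2^(−ℓᵢ) = 4/64 + 1/64 + 1/64 + 1/64 = 7/64 = 0.109375.
Kraft's inequality requires Σ ≤ 1; here Σ = 0.109375 ≤ 1, so such a prefix code exists.

0.109375; yes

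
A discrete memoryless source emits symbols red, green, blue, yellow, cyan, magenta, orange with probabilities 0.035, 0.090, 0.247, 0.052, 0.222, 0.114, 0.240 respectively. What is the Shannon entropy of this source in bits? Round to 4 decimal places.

H = −Σ pᵢ log₂ pᵢ.
−0.035·log₂(0.035) = 0.1693
−0.090·log₂(0.090) = 0.3127
−0.247·log₂(0.247) = 0.4983
−0.052·log₂(0.052) = 0.2218
−0.222·log₂(0.222) = 0.4820
−0.114·log₂(0.114) = 0.3571
−0.240·log₂(0.240) = 0.4941
Sum ≈ 2.5354 → 2.5354 bits.

2.5354 bits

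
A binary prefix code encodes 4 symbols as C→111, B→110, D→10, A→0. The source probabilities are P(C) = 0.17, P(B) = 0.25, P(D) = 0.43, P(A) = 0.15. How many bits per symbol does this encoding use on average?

L̄ = Σ pᵢ·ℓᵢ = 0.17·3 + 0.25·3 + 0.43·2 + 0.15·1 = 2.27 bits/symbol.

2.27 bits/symbol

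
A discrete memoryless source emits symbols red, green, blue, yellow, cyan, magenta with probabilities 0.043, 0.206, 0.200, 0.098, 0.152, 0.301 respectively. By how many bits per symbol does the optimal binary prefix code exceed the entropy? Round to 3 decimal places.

Entropy H = −Σ p log₂ p ≈ 2.3920 bits.
Huffman merges: 43/1000+49/500→141/1000; 141/1000+19/125→293/1000; 1/5+103/500→203/500; 293/1000+301/1000→297/500; 203/500+297/500→1. L = 1217/500 ≈ 2.4340.
L − H = 2.4340 − 2.3920 = 0.042 bits.

0.042 bits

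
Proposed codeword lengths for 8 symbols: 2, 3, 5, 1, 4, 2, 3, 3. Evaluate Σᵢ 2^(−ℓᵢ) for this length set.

With common denominator 2^5 = 32: Σ 2^(−ℓᵢ) = 8/32 + 4/32 + 1/32 + 16/32 + 2/32 + 8/32 + 4/32 + 4/32 = 47/32 = 1.46875.

1.46875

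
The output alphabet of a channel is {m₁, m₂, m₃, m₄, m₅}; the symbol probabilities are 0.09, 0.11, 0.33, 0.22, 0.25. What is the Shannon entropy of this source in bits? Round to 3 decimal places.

H = −Σ pᵢ log₂ pᵢ.
−0.09·log₂(0.09) = 0.3127
−0.11·log₂(0.11) = 0.3503
−0.33·log₂(0.33) = 0.5278
−0.22·log₂(0.22) = 0.4806
−0.25·log₂(0.25) = 0.5000
Sum ≈ 2.1713 → 2.171 bits.

2.171 bits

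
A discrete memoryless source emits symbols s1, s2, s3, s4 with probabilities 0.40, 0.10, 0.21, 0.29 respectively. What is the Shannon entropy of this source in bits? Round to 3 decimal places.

H = −Σ pᵢ log₂ pᵢ.
−0.40·log₂(0.40) = 0.5288
−0.10·log₂(0.10) = 0.3322
−0.21·log₂(0.21) = 0.4728
−0.29·log₂(0.29) = 0.5179
Sum ≈ 1.8517 → 1.852 bits.

1.852 bits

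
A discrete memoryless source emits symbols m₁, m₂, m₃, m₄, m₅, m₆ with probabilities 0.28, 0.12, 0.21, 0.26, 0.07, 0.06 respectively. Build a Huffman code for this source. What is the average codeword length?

2.38 bits/symbol

Repeatedly combine the two least-probable nodes; the expected code length is the sum of the merged weights.
merge 3/50 + 7/100 → 13/100
merge 3/25 + 13/100 → 1/4
merge 21/100 + 1/4 → 23/50
merge 13/50 + 7/25 → 27/50
merge 23/50 + 27/50 → 1
L = 13/100 + 1/4 + 23/50 + 27/50 + 1 = 119/50 = 2.38 bits/symbol.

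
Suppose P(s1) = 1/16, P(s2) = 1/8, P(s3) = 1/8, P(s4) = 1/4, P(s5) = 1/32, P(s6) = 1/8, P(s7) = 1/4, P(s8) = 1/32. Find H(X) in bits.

Each probability is a power of 1/2, so log₂(1/p) is an integer.
H = Σ p·log₂(1/p) = 1/16·4 + 1/8·3 + 1/8·3 + 1/4·2 + 1/32·5 + 1/8·3 + 1/4·2 + 1/32·5 = 2.6875 bits.

2.6875 bits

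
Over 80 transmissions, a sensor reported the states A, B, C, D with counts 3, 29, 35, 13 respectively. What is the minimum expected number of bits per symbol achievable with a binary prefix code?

1.7625 bits/symbol

Probabilities are the counts divided by 80.
Repeatedly combine the two least-probable nodes; the expected code length is the sum of the merged weights.
merge 3/80 + 13/80 → 1/5
merge 1/5 + 29/80 → 9/16
merge 7/16 + 9/16 → 1
L = 1/5 + 9/16 + 1 = 141/80 = 1.7625 bits/symbol.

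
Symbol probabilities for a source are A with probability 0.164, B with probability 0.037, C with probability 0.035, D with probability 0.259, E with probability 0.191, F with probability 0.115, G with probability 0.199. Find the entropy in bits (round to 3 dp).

2.556 bits

H = −Σ pᵢ log₂ pᵢ.
−0.164·log₂(0.164) = 0.4278
−0.037·log₂(0.037) = 0.1760
−0.035·log₂(0.035) = 0.1693
−0.259·log₂(0.259) = 0.5048
−0.191·log₂(0.191) = 0.4562
−0.115·log₂(0.115) = 0.3588
−0.199·log₂(0.199) = 0.4635
Sum ≈ 2.5563 → 2.556 bits.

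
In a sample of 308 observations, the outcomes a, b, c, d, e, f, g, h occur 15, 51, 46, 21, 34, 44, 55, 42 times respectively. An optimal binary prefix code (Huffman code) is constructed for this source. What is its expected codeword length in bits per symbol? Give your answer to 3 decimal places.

Probabilities are the counts divided by 308.
Repeatedly combine the two least-probable nodes; the expected code length is the sum of the merged weights.
merge 15/308 + 3/44 → 9/77
merge 17/154 + 9/77 → 5/22
merge 3/22 + 1/7 → 43/154
merge 23/154 + 51/308 → 97/308
merge 5/28 + 5/22 → 125/308
merge 43/154 + 97/308 → 183/308
merge 125/308 + 183/308 → 1
L = 9/77 + 5/22 + 43/154 + 97/308 + 125/308 + 183/308 + 1 = 905/308 ≈ 2.938 bits/symbol.

2.938 bits/symbol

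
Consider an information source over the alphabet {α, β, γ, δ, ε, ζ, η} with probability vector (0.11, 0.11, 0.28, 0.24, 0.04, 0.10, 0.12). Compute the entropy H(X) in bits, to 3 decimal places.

H = −Σ pᵢ log₂ pᵢ.
−0.11·log₂(0.11) = 0.3503
−0.11·log₂(0.11) = 0.3503
−0.28·log₂(0.28) = 0.5142
−0.24·log₂(0.24) = 0.4941
−0.04·log₂(0.04) = 0.1858
−0.10·log₂(0.10) = 0.3322
−0.12·log₂(0.12) = 0.3671
Sum ≈ 2.5939 → 2.594 bits.

2.594 bits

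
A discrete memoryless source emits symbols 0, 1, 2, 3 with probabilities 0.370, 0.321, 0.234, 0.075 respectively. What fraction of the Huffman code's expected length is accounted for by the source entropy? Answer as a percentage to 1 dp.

94.3%

Entropy H = −Σ p log₂ p ≈ 1.8276 bits.
Huffman merges: 3/40+117/500→309/1000; 309/1000+321/1000→63/100; 37/100+63/100→1. L = 1939/1000 ≈ 1.9390.
Efficiency = H/L = 1.8276/1.9390 = 94.3%.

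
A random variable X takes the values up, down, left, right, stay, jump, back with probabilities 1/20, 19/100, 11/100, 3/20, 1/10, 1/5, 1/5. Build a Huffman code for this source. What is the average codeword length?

2.75 bits/symbol

Repeatedly combine the two least-probable nodes; the expected code length is the sum of the merged weights.
merge 1/20 + 1/10 → 3/20
merge 11/100 + 3/20 → 13/50
merge 3/20 + 19/100 → 17/50
merge 1/5 + 1/5 → 2/5
merge 13/50 + 17/50 → 3/5
merge 2/5 + 3/5 → 1
L = 3/20 + 13/50 + 17/50 + 2/5 + 3/5 + 1 = 11/4 = 2.75 bits/symbol.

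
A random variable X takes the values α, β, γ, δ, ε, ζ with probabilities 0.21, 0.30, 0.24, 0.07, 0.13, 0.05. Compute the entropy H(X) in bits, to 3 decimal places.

H = −Σ pᵢ log₂ pᵢ.
−0.21·log₂(0.21) = 0.4728
−0.30·log₂(0.30) = 0.5211
−0.24·log₂(0.24) = 0.4941
−0.07·log₂(0.07) = 0.2686
−0.13·log₂(0.13) = 0.3826
−0.05·log₂(0.05) = 0.2161
Sum ≈ 2.3553 → 2.355 bits.

2.355 bits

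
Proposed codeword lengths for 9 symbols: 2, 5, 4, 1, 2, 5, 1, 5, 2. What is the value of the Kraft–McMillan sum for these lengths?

With common denominator 2^5 = 32: Σ 2^(−ℓᵢ) = 8/32 + 1/32 + 2/32 + 16/32 + 8/32 + 1/32 + 16/32 + 1/32 + 8/32 = 61/32 = 1.90625.

1.90625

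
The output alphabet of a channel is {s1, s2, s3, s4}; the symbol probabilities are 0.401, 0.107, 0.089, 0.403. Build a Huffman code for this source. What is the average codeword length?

Repeatedly combine the two least-probable nodes; the expected code length is the sum of the merged weights.
merge 89/1000 + 107/1000 → 49/250
merge 49/250 + 401/1000 → 597/1000
merge 403/1000 + 597/1000 → 1
L = 49/250 + 597/1000 + 1 = 1793/1000 = 1.793 bits/symbol.

1.793 bits/symbol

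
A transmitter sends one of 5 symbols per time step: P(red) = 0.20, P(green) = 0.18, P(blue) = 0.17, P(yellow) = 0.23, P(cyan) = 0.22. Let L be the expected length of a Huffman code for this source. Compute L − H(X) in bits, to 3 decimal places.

Entropy H = −Σ p log₂ p ≈ 2.3125 bits.
Huffman merges: 17/100+9/50→7/20; 1/5+11/50→21/50; 23/100+7/20→29/50; 21/50+29/50→1. L = 47/20 ≈ 2.3500.
L − H = 2.3500 − 2.3125 = 0.037 bits.

0.037 bits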